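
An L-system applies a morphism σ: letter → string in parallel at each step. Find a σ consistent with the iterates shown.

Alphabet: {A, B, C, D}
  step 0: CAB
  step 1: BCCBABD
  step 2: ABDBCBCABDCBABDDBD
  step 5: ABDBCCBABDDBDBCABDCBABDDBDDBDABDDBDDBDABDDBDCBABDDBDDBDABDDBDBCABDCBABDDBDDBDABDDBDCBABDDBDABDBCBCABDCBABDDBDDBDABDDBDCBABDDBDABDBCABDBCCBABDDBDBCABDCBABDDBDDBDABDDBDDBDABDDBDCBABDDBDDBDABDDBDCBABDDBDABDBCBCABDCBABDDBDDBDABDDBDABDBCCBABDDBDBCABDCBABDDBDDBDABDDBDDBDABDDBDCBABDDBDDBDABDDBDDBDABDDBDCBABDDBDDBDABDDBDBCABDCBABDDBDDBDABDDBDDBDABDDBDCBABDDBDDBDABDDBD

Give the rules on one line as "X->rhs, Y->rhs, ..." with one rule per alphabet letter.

  step 1 ⇒ step 2: BCCBABD ⇒ ABD·BC·BC·ABD·CB·ABD·DBD
    A ↦ CB
    B ↦ ABD
    C ↦ BC
    D ↦ DBD

A->CB, B->ABD, C->BC, D->DBD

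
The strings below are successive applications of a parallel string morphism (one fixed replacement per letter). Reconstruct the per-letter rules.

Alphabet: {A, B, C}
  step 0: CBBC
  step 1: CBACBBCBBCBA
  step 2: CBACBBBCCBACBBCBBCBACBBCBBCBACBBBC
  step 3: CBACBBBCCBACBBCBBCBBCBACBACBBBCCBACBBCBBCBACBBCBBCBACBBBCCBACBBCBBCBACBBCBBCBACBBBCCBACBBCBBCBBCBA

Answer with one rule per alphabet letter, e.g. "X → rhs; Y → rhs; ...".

A->BC, B->CBB, C->CBA

  step 2 ⇒ step 3: CBACBBBCCBACBBCBBCBACBBCBBCBACBBBC ⇒ CBA·CBB·BC·CBA·CBB·CBB·CBB·CBA·CBA·CBB·BC·CBA·CBB·CBB·CBA·CBB·CBB·CBA·CBB·BC·CBA·CBB·CBB·CBA·CBB·CBB·CBA·CBB·BC·CBA·CBB·CBB·CBB·CBA
    A ↦ BC
    B ↦ CBB
    C ↦ CBA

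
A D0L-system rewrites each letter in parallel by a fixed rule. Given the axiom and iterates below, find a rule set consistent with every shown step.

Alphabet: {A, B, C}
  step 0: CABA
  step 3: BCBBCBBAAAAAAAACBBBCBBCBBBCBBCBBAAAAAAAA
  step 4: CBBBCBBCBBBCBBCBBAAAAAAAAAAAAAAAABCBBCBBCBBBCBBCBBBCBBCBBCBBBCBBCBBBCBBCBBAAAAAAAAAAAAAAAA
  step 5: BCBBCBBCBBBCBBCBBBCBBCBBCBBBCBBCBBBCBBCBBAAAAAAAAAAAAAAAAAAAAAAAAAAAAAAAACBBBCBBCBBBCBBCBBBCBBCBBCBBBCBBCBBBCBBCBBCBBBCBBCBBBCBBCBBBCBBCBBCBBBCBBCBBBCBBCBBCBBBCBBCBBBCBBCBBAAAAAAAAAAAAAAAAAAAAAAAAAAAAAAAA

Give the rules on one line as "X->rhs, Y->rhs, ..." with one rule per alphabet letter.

  step 4 ⇒ step 5: CBBBCBBCBBBCBBCBBAAAAAAAAAAAAAAAABCBBCBBCBBBCBBCBBBCBBCBBCBBBCBBCBBBCBBCBBAAAAAAAAAAAAAAAA ⇒ B·CBB·CBB·CBB·B·CBB·CBB·B·CBB·CBB·CBB·B·CBB·CBB·B·CBB·CBB·AA·AA·AA·AA·AA·AA·AA·AA·AA·AA·AA·AA·AA·AA·AA·AA·CBB·B·CBB·CBB·B·CBB·CBB·B·CBB·CBB·CBB·B·CBB·CBB·B·CBB·CBB·CBB·B·CBB·CBB·B·CBB·CBB·B·CBB·CBB·CBB·B·CBB·CBB·B·CBB·CBB·CBB·B·CBB·CBB·B·CBB·CBB·AA·AA·AA·AA·AA·AA·AA·AA·AA·AA·AA·AA·AA·AA·AA·AA
    A ↦ AA
    B ↦ CBB
    C ↦ B

A->AA, B->CBB, C->B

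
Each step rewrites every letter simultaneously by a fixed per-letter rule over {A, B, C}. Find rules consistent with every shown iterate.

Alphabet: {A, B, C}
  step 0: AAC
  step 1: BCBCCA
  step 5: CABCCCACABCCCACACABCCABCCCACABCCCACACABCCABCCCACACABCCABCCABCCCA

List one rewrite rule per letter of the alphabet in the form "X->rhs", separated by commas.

A->BC, B->C, C->CA

  step 0 ⇒ step 1: AAC ⇒ BC·BC·CA
    A ↦ BC
    C ↦ CA
    B ↦ C  (constrained at step 1)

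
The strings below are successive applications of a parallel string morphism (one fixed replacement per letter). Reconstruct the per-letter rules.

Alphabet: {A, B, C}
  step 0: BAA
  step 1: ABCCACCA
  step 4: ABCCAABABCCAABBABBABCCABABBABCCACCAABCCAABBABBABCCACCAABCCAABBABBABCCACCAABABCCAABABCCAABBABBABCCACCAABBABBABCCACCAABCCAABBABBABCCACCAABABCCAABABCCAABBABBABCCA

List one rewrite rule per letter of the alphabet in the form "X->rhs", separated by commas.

  step 0 ⇒ step 1: BAA ⇒ AB·CCA·CCA
    A ↦ CCA
    B ↦ AB
    C ↦ BAB  (constrained at step 1)

A->CCA, B->AB, C->BAB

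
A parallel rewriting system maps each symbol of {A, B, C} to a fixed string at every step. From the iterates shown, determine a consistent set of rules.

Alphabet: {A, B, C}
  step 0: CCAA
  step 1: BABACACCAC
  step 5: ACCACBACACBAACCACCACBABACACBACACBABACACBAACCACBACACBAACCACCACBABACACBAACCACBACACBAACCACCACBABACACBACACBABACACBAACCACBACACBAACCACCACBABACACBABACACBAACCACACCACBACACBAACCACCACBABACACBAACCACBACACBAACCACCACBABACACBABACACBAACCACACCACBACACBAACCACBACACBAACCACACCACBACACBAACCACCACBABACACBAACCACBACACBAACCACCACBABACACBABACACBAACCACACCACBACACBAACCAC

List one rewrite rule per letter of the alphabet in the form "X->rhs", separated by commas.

A->CAC, B->AC, C->BA

  step 0 ⇒ step 1: CCAA ⇒ BA·BA·CAC·CAC
    A ↦ CAC
    C ↦ BA
    B ↦ AC  (constrained at step 1)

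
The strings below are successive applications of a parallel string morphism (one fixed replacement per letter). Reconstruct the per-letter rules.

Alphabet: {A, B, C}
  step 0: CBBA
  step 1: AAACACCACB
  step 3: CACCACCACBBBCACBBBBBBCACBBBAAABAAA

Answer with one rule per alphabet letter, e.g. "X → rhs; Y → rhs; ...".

  step 0 ⇒ step 1: CBBA ⇒ AAA·CAC·CAC·B
    A ↦ B
    B ↦ CAC
    C ↦ AAA

A->B, B->CAC, C->AAA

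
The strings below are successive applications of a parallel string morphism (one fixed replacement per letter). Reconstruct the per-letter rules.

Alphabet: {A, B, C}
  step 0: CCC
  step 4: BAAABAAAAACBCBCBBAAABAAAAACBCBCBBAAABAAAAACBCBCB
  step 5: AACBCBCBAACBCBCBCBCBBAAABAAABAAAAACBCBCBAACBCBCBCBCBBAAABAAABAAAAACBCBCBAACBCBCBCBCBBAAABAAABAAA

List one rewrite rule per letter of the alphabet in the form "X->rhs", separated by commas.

A->CB, B->AA, C->BA

  step 4 ⇒ step 5: BAAABAAAAACBCBCBBAAABAAAAACBCBCBBAAABAAAAACBCBCB ⇒ AA·CB·CB·CB·AA·CB·CB·CB·CB·CB·BA·AA·BA·AA·BA·AA·AA·CB·CB·CB·AA·CB·CB·CB·CB·CB·BA·AA·BA·AA·BA·AA·AA·CB·CB·CB·AA·CB·CB·CB·CB·CB·BA·AA·BA·AA·BA·AA
    A ↦ CB
    B ↦ AA
    C ↦ BA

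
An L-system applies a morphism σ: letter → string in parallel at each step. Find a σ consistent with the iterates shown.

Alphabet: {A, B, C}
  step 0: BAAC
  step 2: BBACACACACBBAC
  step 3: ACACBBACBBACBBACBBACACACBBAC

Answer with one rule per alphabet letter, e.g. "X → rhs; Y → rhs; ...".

  step 2 ⇒ step 3: BBACACACACBBAC ⇒ AC·AC·B·BAC·B·BAC·B·BAC·B·BAC·AC·AC·B·BAC
    A ↦ B
    B ↦ AC
    C ↦ BAC

A->B, B->AC, C->BAC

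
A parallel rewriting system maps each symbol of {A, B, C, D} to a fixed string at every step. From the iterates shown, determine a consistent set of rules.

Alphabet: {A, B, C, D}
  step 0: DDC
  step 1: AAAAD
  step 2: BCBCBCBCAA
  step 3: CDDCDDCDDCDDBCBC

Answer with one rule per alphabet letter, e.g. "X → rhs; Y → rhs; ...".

A->BC, B->CD, C->D, D->AA

  step 2 ⇒ step 3: BCBCBCBCAA ⇒ CD·D·CD·D·CD·D·CD·D·BC·BC
    A ↦ BC
    B ↦ CD
    C ↦ D
  step 0 ⇒ step 1: DDC ⇒ AA·AA·D
    D ↦ AA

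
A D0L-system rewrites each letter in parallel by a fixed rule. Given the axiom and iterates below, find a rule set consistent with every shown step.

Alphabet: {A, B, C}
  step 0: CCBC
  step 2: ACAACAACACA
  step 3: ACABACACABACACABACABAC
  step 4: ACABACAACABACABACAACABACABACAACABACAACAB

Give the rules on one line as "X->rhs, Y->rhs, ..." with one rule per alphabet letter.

A->AC, B->A, C->AB

  step 3 ⇒ step 4: ACABACACABACACABACABAC ⇒ AC·AB·AC·A·AC·AB·AC·AB·AC·A·AC·AB·AC·AB·AC·A·AC·AB·AC·A·AC·AB
    A ↦ AC
    B ↦ A
    C ↦ AB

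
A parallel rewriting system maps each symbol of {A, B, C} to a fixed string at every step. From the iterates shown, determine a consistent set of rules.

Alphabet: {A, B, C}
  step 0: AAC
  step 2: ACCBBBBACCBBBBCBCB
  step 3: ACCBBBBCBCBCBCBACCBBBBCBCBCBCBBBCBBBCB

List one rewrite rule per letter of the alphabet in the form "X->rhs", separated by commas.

  step 2 ⇒ step 3: ACCBBBBACCBBBBCBCB ⇒ ACC·BB·BB·CB·CB·CB·CB·ACC·BB·BB·CB·CB·CB·CB·BB·CB·BB·CB
    A ↦ ACC
    B ↦ CB
    C ↦ BB

A->ACC, B->CB, C->BB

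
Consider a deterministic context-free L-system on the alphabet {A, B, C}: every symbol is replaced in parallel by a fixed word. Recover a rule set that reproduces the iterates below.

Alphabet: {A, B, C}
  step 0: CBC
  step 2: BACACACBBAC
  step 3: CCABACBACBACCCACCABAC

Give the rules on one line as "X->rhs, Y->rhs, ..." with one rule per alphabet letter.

A->B, B->CCA, C->AC

  step 2 ⇒ step 3: BACACACBBAC ⇒ CCA·B·AC·B·AC·B·AC·CCA·CCA·B·AC
    A ↦ B
    B ↦ CCA
    C ↦ AC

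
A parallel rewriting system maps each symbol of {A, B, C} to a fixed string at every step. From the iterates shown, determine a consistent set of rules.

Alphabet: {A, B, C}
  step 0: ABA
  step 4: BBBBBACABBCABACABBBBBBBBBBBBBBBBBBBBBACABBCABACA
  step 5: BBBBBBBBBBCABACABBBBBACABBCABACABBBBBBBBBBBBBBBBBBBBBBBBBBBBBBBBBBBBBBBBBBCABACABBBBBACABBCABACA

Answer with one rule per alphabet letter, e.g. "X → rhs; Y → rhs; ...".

A->CA, B->BB, C->BA

  step 4 ⇒ step 5: BBBBBACABBCABACABBBBBBBBBBBBBBBBBBBBBACABBCABACA ⇒ BB·BB·BB·BB·BB·CA·BA·CA·BB·BB·BA·CA·BB·CA·BA·CA·BB·BB·BB·BB·BB·BB·BB·BB·BB·BB·BB·BB·BB·BB·BB·BB·BB·BB·BB·BB·BB·CA·BA·CA·BB·BB·BA·CA·BB·CA·BA·CA
    A ↦ CA
    B ↦ BB
    C ↦ BA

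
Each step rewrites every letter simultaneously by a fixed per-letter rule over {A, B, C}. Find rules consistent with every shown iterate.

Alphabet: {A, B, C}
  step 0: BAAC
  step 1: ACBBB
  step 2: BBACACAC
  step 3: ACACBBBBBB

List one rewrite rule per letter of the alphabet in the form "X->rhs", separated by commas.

A->B, B->AC, C->B

  step 2 ⇒ step 3: BBACACAC ⇒ AC·AC·B·B·B·B·B·B
    A ↦ B
    B ↦ AC
    C ↦ B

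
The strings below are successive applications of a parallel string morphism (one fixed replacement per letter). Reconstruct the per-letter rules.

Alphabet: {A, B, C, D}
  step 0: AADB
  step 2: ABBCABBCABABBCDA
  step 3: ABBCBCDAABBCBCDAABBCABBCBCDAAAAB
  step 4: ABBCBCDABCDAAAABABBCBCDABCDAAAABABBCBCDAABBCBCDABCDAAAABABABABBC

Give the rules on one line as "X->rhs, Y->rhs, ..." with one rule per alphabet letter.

A->AB, B->BC, C->DA, D->AA

  step 3 ⇒ step 4: ABBCBCDAABBCBCDAABBCABBCBCDAAAAB ⇒ AB·BC·BC·DA·BC·DA·AA·AB·AB·BC·BC·DA·BC·DA·AA·AB·AB·BC·BC·DA·AB·BC·BC·DA·BC·DA·AA·AB·AB·AB·AB·BC
    A ↦ AB
    B ↦ BC
    C ↦ DA
    D ↦ AA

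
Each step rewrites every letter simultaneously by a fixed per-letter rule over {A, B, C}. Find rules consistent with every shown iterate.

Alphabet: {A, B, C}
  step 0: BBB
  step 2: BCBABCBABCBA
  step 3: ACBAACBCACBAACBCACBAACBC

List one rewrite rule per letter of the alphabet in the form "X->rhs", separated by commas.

  step 2 ⇒ step 3: BCBABCBABCBA ⇒ AC·BA·AC·BC·AC·BA·AC·BC·AC·BA·AC·BC
    A ↦ BC
    B ↦ AC
    C ↦ BA

A->BC, B->AC, C->BA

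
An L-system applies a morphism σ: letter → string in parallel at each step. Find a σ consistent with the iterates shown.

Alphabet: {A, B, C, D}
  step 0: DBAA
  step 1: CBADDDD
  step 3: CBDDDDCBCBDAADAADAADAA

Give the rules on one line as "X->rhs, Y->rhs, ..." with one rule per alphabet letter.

A->DD, B->A, C->DA, D->CB

  step 0 ⇒ step 1: DBAA ⇒ CB·A·DD·DD
    A ↦ DD
    B ↦ A
    D ↦ CB
    C ↦ DA  (constrained at step 1)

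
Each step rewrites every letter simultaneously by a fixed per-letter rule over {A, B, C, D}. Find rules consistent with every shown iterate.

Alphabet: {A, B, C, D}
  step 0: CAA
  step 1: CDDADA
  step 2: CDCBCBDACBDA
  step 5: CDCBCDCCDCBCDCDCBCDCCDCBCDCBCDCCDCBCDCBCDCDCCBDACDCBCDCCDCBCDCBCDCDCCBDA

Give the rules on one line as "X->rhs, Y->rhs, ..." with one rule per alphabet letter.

A->DA, B->C, C->CD, D->CB

  step 1 ⇒ step 2: CDDADA ⇒ CD·CB·CB·DA·CB·DA
    A ↦ DA
    C ↦ CD
    D ↦ CB
    B ↦ C  (constrained at step 2)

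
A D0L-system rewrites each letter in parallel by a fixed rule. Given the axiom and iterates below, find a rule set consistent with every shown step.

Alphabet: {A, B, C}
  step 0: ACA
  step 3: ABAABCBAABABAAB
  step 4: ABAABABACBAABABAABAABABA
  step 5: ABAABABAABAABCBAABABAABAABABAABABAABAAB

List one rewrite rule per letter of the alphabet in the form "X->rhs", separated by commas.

A->AB, B->A, C->CB

  step 4 ⇒ step 5: ABAABABACBAABABAABAABABA ⇒ AB·A·AB·AB·A·AB·A·AB·CB·A·AB·AB·A·AB·A·AB·AB·A·AB·AB·A·AB·A·AB
    A ↦ AB
    B ↦ A
    C ↦ CB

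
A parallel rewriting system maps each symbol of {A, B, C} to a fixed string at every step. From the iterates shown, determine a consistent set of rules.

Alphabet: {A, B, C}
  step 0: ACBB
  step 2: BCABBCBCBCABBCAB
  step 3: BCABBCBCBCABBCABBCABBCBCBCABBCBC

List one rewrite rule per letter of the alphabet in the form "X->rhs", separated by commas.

  step 2 ⇒ step 3: BCABBCBCBCABBCAB ⇒ BC·AB·BC·BC·BC·AB·BC·AB·BC·AB·BC·BC·BC·AB·BC·BC
    A ↦ BC
    B ↦ BC
    C ↦ AB

A->BC, B->BC, C->AB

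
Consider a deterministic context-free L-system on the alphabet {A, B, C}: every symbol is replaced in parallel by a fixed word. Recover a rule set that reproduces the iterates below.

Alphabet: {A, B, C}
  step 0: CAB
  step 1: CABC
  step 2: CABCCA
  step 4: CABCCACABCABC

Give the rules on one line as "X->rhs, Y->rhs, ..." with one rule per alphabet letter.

  step 1 ⇒ step 2: CABC ⇒ CA·B·C·CA
    A ↦ B
    B ↦ C
    C ↦ CA

A->B, B->C, C->CA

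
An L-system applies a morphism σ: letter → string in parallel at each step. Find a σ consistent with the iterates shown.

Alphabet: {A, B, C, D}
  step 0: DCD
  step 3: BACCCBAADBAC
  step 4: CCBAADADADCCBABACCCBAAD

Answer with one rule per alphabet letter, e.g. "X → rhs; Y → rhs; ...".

  step 3 ⇒ step 4: BACCCBAADBAC ⇒ CC·BA·AD·AD·AD·CC·BA·BA·C·CC·BA·AD
    A ↦ BA
    B ↦ CC
    C ↦ AD
    D ↦ C

A->BA, B->CC, C->AD, D->C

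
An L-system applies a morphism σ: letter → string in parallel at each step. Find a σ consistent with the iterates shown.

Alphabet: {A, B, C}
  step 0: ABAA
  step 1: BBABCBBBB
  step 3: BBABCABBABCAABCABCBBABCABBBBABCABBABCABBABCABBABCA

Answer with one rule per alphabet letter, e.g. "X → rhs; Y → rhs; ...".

  step 0 ⇒ step 1: ABAA ⇒ BB·ABC·BB·BB
    A ↦ BB
    B ↦ ABC
    C ↦ A  (constrained at step 1)

A->BB, B->ABC, C->A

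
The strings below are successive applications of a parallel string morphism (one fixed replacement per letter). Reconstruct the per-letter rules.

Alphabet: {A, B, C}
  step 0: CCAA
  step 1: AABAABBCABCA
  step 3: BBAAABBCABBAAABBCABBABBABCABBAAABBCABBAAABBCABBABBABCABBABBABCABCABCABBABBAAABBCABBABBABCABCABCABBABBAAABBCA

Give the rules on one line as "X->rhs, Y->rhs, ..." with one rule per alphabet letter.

  step 0 ⇒ step 1: CCAA ⇒ AAB·AAB·BCA·BCA
    A ↦ BCA
    C ↦ AAB
    B ↦ BBA  (constrained at step 1)

A->BCA, B->BBA, C->AAB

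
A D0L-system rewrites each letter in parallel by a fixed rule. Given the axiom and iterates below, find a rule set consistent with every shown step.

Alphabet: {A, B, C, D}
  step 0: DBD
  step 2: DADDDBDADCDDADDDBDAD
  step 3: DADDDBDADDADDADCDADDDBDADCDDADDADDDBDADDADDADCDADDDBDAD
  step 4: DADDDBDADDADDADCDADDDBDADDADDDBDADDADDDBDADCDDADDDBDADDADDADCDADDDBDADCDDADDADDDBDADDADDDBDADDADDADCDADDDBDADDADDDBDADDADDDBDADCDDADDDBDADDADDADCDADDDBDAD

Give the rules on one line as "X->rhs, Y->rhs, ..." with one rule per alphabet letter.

  step 3 ⇒ step 4: DADDDBDADDADDADCDADDDBDADCDDADDADDDBDADDADDADCDADDDBDAD ⇒ DAD·DDB·DAD·DAD·DAD·C·DAD·DDB·DAD·DAD·DDB·DAD·DAD·DDB·DAD·CD·DAD·DDB·DAD·DAD·DAD·C·DAD·DDB·DAD·CD·DAD·DAD·DDB·DAD·DAD·DDB·DAD·DAD·DAD·C·DAD·DDB·DAD·DAD·DDB·DAD·DAD·DDB·DAD·CD·DAD·DDB·DAD·DAD·DAD·C·DAD·DDB·DAD
    A ↦ DDB
    B ↦ C
    C ↦ CD
    D ↦ DAD

A->DDB, B->C, C->CD, D->DAD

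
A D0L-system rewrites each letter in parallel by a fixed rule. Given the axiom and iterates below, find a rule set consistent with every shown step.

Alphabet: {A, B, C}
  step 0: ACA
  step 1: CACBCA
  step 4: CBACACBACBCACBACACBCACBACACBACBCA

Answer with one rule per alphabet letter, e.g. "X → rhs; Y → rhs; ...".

A->CA, B->A, C->CB

  step 0 ⇒ step 1: ACA ⇒ CA·CB·CA
    A ↦ CA
    C ↦ CB
    B ↦ A  (constrained at step 1)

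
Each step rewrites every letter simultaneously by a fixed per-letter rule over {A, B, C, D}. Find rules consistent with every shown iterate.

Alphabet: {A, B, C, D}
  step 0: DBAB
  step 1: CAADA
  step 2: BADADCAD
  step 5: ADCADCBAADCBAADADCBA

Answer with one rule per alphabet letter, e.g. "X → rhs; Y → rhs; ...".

A->AD, B->A, C->B, D->C

  step 1 ⇒ step 2: CAADA ⇒ B·AD·AD·C·AD
    A ↦ AD
    C ↦ B
    D ↦ C
  step 0 ⇒ step 1: DBAB ⇒ C·A·AD·A
    B ↦ A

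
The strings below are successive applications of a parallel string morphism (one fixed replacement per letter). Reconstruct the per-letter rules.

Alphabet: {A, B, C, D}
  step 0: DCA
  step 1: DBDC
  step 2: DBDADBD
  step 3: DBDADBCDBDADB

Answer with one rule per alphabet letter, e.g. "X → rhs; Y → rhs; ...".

A->C, B->DA, C->D, D->DB

  step 2 ⇒ step 3: DBDADBD ⇒ DB·DA·DB·C·DB·DA·DB
    A ↦ C
    B ↦ DA
    D ↦ DB
  step 0 ⇒ step 1: DCA ⇒ DB·D·C
    C ↦ D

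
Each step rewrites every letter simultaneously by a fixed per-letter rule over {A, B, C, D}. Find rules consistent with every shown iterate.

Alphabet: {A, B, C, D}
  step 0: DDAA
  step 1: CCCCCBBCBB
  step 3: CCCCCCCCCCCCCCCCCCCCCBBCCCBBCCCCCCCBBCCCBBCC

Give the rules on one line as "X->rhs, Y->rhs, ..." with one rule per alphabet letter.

A->CBB, B->AD, C->DD, D->CC

  step 0 ⇒ step 1: DDAA ⇒ CC·CC·CBB·CBB
    A ↦ CBB
    D ↦ CC
    B ↦ AD  (constrained at step 1)
    C ↦ DD  (constrained at step 1)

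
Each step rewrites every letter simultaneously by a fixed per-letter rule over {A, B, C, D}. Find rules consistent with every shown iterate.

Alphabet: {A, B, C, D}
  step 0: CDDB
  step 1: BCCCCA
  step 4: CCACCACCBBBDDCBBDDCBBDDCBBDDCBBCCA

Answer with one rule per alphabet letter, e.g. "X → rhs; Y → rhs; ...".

  step 0 ⇒ step 1: CDDB ⇒ B·C·C·CCA
    B ↦ CCA
    C ↦ B
    D ↦ C
    A ↦ DDC  (constrained at step 1)

A->DDC, B->CCA, C->B, D->C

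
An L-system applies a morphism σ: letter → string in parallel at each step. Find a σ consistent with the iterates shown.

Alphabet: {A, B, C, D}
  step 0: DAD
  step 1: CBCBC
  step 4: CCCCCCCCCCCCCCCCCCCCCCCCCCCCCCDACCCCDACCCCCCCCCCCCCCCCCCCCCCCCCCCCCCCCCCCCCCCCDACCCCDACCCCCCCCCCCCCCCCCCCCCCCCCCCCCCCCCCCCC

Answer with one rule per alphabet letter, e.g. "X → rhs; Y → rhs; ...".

  step 0 ⇒ step 1: DAD ⇒ C·BCB·C
    A ↦ BCB
    D ↦ C
    B ↦ DAC  (constrained at step 1)
    C ↦ CCC  (constrained at step 1)

A->BCB, B->DAC, C->CCC, D->C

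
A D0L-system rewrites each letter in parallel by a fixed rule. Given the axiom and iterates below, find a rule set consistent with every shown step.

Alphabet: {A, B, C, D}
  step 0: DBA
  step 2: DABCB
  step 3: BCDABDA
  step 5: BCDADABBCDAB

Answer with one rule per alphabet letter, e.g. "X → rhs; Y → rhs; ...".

A->C, B->DA, C->B, D->B

  step 2 ⇒ step 3: DABCB ⇒ B·C·DA·B·DA
    A ↦ C
    B ↦ DA
    C ↦ B
    D ↦ B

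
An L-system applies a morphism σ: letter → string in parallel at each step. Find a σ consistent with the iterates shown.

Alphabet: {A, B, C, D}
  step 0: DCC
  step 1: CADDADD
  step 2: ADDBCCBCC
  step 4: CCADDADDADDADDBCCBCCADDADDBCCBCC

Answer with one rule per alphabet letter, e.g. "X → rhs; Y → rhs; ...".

  step 1 ⇒ step 2: CADDADD ⇒ ADD·B·C·C·B·C·C
    A ↦ B
    C ↦ ADD
    D ↦ C
    B ↦ CC  (constrained at step 2)

A->B, B->CC, C->ADD, D->C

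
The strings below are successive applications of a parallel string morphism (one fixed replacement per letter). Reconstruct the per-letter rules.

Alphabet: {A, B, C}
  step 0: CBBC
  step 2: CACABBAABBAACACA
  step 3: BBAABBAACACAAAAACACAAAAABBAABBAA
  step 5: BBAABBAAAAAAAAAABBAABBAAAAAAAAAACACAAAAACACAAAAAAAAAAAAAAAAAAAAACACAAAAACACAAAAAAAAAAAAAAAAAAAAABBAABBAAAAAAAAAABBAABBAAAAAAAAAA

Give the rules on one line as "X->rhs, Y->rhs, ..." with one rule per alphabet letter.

  step 2 ⇒ step 3: CACABBAABBAACACA ⇒ BB·AA·BB·AA·CA·CA·AA·AA·CA·CA·AA·AA·BB·AA·BB·AA
    A ↦ AA
    B ↦ CA
    C ↦ BB

A->AA, B->CA, C->BB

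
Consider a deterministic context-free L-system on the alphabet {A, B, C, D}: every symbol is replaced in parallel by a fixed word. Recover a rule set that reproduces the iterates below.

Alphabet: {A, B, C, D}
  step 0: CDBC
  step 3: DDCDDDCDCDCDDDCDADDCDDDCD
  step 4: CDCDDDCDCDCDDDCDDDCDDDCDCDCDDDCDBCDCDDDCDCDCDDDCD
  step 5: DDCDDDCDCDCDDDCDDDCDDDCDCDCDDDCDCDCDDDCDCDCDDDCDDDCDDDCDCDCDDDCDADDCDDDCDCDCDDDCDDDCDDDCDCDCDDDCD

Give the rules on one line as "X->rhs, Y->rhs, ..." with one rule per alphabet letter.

  step 4 ⇒ step 5: CDCDDDCDCDCDDDCDDDCDDDCDCDCDDDCDBCDCDDDCDCDCDDDCD ⇒ DD·CD·DD·CD·CD·CD·DD·CD·DD·CD·DD·CD·CD·CD·DD·CD·CD·CD·DD·CD·CD·CD·DD·CD·DD·CD·DD·CD·CD·CD·DD·CD·A·DD·CD·DD·CD·CD·CD·DD·CD·DD·CD·DD·CD·CD·CD·DD·CD
    B ↦ A
    C ↦ DD
    D ↦ CD
  step 3 ⇒ step 4: DDCDDDCDCDCDDDCDADDCDDDCD ⇒ CD·CD·DD·CD·CD·CD·DD·CD·DD·CD·DD·CD·CD·CD·DD·CD·B·CD·CD·DD·CD·CD·CD·DD·CD
    A ↦ B

A->B, B->A, C->DD, D->CD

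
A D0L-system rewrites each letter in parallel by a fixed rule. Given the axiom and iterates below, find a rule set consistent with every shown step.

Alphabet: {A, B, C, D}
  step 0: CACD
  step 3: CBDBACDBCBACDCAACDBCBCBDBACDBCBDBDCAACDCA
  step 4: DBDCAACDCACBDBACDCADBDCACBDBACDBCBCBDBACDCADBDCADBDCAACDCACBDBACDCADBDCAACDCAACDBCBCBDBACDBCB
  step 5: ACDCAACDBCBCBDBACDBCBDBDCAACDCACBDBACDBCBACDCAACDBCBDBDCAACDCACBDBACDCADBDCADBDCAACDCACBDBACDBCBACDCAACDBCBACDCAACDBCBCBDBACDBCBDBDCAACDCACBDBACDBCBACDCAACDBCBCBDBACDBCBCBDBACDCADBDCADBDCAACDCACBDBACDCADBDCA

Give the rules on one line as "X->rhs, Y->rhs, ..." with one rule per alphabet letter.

  step 4 ⇒ step 5: DBDCAACDCACBDBACDCADBDCACBDBACDBCBCBDBACDCADBDCADBDCAACDCACBDBACDCADBDCAACDCAACDBCBCBDBACDBCB ⇒ AC·DCA·AC·DB·CB·CB·DB·AC·DB·CB·DB·DCA·AC·DCA·CB·DB·AC·DB·CB·AC·DCA·AC·DB·CB·DB·DCA·AC·DCA·CB·DB·AC·DCA·DB·DCA·DB·DCA·AC·DCA·CB·DB·AC·DB·CB·AC·DCA·AC·DB·CB·AC·DCA·AC·DB·CB·CB·DB·AC·DB·CB·DB·DCA·AC·DCA·CB·DB·AC·DB·CB·AC·DCA·AC·DB·CB·CB·DB·AC·DB·CB·CB·DB·AC·DCA·DB·DCA·DB·DCA·AC·DCA·CB·DB·AC·DCA·DB·DCA
    A ↦ CB
    B ↦ DCA
    C ↦ DB
    D ↦ AC

A->CB, B->DCA, C->DB, D->AC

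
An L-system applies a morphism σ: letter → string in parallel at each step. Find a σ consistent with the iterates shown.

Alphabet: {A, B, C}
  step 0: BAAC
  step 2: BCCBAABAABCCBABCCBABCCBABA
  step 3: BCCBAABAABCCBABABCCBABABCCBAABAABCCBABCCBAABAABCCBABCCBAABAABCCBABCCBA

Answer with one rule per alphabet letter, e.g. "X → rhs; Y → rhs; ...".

  step 2 ⇒ step 3: BCCBAABAABCCBABCCBABCCBABA ⇒ BCC·BAA·BAA·BCC·BA·BA·BCC·BA·BA·BCC·BAA·BAA·BCC·BA·BCC·BAA·BAA·BCC·BA·BCC·BAA·BAA·BCC·BA·BCC·BA
    A ↦ BA
    B ↦ BCC
    C ↦ BAA

A->BA, B->BCC, C->BAA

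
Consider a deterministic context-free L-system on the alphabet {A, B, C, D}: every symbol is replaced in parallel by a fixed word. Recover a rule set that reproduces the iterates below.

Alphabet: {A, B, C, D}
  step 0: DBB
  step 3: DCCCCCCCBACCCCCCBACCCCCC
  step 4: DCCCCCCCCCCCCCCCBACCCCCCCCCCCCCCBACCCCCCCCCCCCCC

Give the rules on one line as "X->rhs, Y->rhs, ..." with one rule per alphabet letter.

A->CC, B->BA, C->CC, D->DC

  step 3 ⇒ step 4: DCCCCCCCBACCCCCCBACCCCCC ⇒ DC·CC·CC·CC·CC·CC·CC·CC·BA·CC·CC·CC·CC·CC·CC·CC·BA·CC·CC·CC·CC·CC·CC·CC
    A ↦ CC
    B ↦ BA
    C ↦ CC
    D ↦ DC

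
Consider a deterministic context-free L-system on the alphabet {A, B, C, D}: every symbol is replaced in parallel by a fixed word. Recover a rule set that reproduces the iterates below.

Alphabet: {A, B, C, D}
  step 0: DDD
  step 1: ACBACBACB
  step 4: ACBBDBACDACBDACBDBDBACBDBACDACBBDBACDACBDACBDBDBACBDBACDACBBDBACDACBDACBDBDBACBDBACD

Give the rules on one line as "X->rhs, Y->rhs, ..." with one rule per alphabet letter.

  step 0 ⇒ step 1: DDD ⇒ ACB·ACB·ACB
    D ↦ ACB
    A ↦ BDB  (constrained at step 1)
    B ↦ D  (constrained at step 1)
    C ↦ AC  (constrained at step 1)

A->BDB, B->D, C->AC, D->ACB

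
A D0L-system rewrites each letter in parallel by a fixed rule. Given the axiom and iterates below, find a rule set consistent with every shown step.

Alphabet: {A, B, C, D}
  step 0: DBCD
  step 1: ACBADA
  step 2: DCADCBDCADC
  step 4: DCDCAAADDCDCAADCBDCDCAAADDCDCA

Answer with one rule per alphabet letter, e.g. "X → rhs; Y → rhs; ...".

A->DC, B->CB, C->AD, D->A

  step 1 ⇒ step 2: ACBADA ⇒ DC·AD·CB·DC·A·DC
    A ↦ DC
    B ↦ CB
    C ↦ AD
    D ↦ A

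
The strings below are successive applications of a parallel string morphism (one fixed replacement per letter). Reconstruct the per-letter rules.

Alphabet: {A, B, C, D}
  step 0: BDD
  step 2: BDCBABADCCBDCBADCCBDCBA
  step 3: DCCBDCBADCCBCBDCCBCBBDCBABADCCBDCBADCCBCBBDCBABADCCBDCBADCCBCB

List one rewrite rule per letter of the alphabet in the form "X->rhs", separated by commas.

  step 2 ⇒ step 3: BDCBABADCCBDCBADCCBDCBA ⇒ DCC·BDC·BA·DCC·BCB·DCC·BCB·BDC·BA·BA·DCC·BDC·BA·DCC·BCB·BDC·BA·BA·DCC·BDC·BA·DCC·BCB
    A ↦ BCB
    B ↦ DCC
    C ↦ BA
    D ↦ BDC

A->BCB, B->DCC, C->BA, D->BDC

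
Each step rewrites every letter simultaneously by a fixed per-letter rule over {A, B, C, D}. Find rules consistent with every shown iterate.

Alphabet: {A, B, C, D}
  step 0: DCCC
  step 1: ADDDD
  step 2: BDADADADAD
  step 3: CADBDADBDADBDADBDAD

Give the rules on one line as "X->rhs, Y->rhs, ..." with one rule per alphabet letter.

A->BD, B->C, C->D, D->AD

  step 2 ⇒ step 3: BDADADADAD ⇒ C·AD·BD·AD·BD·AD·BD·AD·BD·AD
    A ↦ BD
    B ↦ C
    D ↦ AD
  step 0 ⇒ step 1: DCCC ⇒ AD·D·D·D
    C ↦ D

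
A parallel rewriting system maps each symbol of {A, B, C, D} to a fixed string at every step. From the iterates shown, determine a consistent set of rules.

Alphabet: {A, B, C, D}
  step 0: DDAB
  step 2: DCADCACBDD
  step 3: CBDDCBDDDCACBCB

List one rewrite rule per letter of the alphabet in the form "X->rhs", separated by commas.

A->D, B->CA, C->D, D->CB

  step 2 ⇒ step 3: DCADCACBDD ⇒ CB·D·D·CB·D·D·D·CA·CB·CB
    A ↦ D
    B ↦ CA
    C ↦ D
    D ↦ CB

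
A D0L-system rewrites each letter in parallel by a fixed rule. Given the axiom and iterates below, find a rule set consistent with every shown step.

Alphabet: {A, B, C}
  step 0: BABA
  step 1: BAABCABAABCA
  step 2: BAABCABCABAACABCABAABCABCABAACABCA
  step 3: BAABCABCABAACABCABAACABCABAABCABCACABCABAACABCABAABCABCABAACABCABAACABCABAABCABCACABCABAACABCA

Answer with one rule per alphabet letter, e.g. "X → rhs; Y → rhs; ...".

  step 2 ⇒ step 3: BAABCABCABAACABCABAABCABCABAACABCA ⇒ BAA·BCA·BCA·BAA·CA·BCA·BAA·CA·BCA·BAA·BCA·BCA·CA·BCA·BAA·CA·BCA·BAA·BCA·BCA·BAA·CA·BCA·BAA·CA·BCA·BAA·BCA·BCA·CA·BCA·BAA·CA·BCA
    A ↦ BCA
    B ↦ BAA
    C ↦ CA

A->BCA, B->BAA, C->CA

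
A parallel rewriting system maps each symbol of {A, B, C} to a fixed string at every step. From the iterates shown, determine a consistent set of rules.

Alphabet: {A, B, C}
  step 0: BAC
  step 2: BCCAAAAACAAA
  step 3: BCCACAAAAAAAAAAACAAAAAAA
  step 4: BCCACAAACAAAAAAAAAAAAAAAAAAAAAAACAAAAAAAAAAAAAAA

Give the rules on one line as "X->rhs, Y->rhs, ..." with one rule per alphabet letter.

  step 3 ⇒ step 4: BCCACAAAAAAAAAAACAAAAAAA ⇒ BC·CA·CA·AA·CA·AA·AA·AA·AA·AA·AA·AA·AA·AA·AA·AA·CA·AA·AA·AA·AA·AA·AA·AA
    A ↦ AA
    B ↦ BC
    C ↦ CA

A->AA, B->BC, C->CA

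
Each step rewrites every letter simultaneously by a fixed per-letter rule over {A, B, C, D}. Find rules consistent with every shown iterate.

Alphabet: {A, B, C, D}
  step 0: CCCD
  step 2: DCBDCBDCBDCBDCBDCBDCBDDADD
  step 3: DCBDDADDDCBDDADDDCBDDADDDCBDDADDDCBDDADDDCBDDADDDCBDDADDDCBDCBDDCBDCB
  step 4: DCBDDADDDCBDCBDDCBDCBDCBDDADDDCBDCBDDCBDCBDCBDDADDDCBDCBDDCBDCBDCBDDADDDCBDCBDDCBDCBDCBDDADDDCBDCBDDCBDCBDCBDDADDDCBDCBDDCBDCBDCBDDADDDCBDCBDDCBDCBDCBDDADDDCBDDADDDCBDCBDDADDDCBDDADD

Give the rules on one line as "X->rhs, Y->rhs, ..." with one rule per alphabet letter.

A->D, B->ADD, C->DD, D->DCB

  step 3 ⇒ step 4: DCBDDADDDCBDDADDDCBDDADDDCBDDADDDCBDDADDDCBDDADDDCBDDADDDCBDCBDDCBDCB ⇒ DCB·DD·ADD·DCB·DCB·D·DCB·DCB·DCB·DD·ADD·DCB·DCB·D·DCB·DCB·DCB·DD·ADD·DCB·DCB·D·DCB·DCB·DCB·DD·ADD·DCB·DCB·D·DCB·DCB·DCB·DD·ADD·DCB·DCB·D·DCB·DCB·DCB·DD·ADD·DCB·DCB·D·DCB·DCB·DCB·DD·ADD·DCB·DCB·D·DCB·DCB·DCB·DD·ADD·DCB·DD·ADD·DCB·DCB·DD·ADD·DCB·DD·ADD
    A ↦ D
    B ↦ ADD
    C ↦ DD
    D ↦ DCB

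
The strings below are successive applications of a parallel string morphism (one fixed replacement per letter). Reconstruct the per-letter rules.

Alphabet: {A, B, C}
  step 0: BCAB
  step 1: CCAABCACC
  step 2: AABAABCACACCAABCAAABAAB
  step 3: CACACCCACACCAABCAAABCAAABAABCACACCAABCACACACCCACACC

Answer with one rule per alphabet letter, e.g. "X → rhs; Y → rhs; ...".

  step 2 ⇒ step 3: AABAABCACACCAABCAAABAAB ⇒ CA·CA·CC·CA·CA·CC·AAB·CA·AAB·CA·AAB·AAB·CA·CA·CC·AAB·CA·CA·CA·CC·CA·CA·CC
    A ↦ CA
    B ↦ CC
    C ↦ AAB

A->CA, B->CC, C->AAB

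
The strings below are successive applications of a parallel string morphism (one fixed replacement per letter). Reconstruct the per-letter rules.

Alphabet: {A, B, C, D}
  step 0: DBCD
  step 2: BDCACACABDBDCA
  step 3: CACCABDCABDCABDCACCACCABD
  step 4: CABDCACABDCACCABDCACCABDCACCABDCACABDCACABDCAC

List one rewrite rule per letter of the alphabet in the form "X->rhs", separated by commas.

  step 3 ⇒ step 4: CACCABDCABDCABDCACCACCABD ⇒ CA·BD·CA·CA·BD·C·AC·CA·BD·C·AC·CA·BD·C·AC·CA·BD·CA·CA·BD·CA·CA·BD·C·AC
    A ↦ BD
    B ↦ C
    C ↦ CA
    D ↦ AC

A->BD, B->C, C->CA, D->AC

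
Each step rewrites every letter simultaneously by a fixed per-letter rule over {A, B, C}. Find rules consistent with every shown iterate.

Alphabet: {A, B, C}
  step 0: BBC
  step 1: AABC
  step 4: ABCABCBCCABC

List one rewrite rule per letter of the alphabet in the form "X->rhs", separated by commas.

  step 0 ⇒ step 1: BBC ⇒ A·A·BC
    B ↦ A
    C ↦ BC
    A ↦ C  (constrained at step 1)

A->C, B->A, C->BC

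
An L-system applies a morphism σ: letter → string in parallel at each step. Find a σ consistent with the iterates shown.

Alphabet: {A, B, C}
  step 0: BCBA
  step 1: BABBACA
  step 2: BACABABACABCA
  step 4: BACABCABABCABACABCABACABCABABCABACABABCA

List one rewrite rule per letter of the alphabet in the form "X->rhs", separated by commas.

A->CA, B->BA, C->B

  step 1 ⇒ step 2: BABBACA ⇒ BA·CA·BA·BA·CA·B·CA
    A ↦ CA
    B ↦ BA
    C ↦ B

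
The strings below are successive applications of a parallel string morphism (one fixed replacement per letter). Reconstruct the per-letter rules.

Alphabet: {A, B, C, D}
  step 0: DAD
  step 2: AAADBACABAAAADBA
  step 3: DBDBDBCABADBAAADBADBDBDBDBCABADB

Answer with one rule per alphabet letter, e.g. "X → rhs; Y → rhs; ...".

A->DB, B->A, C->AAA, D->CAB

  step 2 ⇒ step 3: AAADBACABAAAADBA ⇒ DB·DB·DB·CAB·A·DB·AAA·DB·A·DB·DB·DB·DB·CAB·A·DB
    A ↦ DB
    B ↦ A
    C ↦ AAA
    D ↦ CAB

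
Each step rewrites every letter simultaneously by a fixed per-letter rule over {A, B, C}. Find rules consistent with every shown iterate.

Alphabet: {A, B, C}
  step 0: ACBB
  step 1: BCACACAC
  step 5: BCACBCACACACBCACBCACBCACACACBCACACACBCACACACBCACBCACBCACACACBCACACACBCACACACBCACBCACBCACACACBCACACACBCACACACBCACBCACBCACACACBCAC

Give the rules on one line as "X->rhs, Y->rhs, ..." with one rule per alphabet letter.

A->BC, B->AC, C->AC

  step 0 ⇒ step 1: ACBB ⇒ BC·AC·AC·AC
    A ↦ BC
    B ↦ AC
    C ↦ AC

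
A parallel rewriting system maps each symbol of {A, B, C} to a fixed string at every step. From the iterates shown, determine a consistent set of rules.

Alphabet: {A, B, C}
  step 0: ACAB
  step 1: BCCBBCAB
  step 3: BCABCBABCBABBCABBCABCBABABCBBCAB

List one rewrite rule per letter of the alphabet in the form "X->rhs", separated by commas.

  step 0 ⇒ step 1: ACAB ⇒ BC·CB·BC·AB
    A ↦ BC
    B ↦ AB
    C ↦ CB

A->BC, B->AB, C->CB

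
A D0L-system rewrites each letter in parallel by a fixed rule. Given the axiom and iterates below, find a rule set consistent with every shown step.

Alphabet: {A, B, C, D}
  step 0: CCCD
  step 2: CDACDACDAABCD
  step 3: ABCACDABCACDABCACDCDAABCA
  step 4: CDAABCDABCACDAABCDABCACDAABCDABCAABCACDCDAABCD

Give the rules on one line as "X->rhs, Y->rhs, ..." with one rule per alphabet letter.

  step 3 ⇒ step 4: ABCACDABCACDABCACDCDAABCA ⇒ CD·A·AB·CD·AB·CA·CD·A·AB·CD·AB·CA·CD·A·AB·CD·AB·CA·AB·CA·CD·CD·A·AB·CD
    A ↦ CD
    B ↦ A
    C ↦ AB
    D ↦ CA

A->CD, B->A, C->AB, D->CA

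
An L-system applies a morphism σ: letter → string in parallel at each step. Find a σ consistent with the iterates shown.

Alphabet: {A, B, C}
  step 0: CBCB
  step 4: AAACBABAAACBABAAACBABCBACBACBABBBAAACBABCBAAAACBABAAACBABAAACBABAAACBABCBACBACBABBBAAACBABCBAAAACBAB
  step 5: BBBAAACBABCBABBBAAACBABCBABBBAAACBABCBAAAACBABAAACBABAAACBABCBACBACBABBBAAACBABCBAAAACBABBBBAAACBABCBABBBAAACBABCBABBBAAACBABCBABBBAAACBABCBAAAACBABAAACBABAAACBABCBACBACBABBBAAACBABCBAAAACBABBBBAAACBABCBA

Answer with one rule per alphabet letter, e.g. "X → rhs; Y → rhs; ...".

  step 4 ⇒ step 5: AAACBABAAACBABAAACBABCBACBACBABBBAAACBABCBAAAACBABAAACBABAAACBABAAACBABCBACBACBABBBAAACBABCBAAAACBAB ⇒ B·B·B·AAA·CBA·B·CBA·B·B·B·AAA·CBA·B·CBA·B·B·B·AAA·CBA·B·CBA·AAA·CBA·B·AAA·CBA·B·AAA·CBA·B·CBA·CBA·CBA·B·B·B·AAA·CBA·B·CBA·AAA·CBA·B·B·B·B·AAA·CBA·B·CBA·B·B·B·AAA·CBA·B·CBA·B·B·B·AAA·CBA·B·CBA·B·B·B·AAA·CBA·B·CBA·AAA·CBA·B·AAA·CBA·B·AAA·CBA·B·CBA·CBA·CBA·B·B·B·AAA·CBA·B·CBA·AAA·CBA·B·B·B·B·AAA·CBA·B·CBA
    A ↦ B
    B ↦ CBA
    C ↦ AAA

A->B, B->CBA, C->AAA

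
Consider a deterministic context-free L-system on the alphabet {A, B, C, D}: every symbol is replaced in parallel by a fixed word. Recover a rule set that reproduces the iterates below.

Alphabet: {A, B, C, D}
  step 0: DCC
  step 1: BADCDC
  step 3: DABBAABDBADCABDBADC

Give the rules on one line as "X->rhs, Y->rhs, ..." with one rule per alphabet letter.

A->D, B->AB, C->DC, D->BA

  step 0 ⇒ step 1: DCC ⇒ BA·DC·DC
    C ↦ DC
    D ↦ BA
    A ↦ D  (constrained at step 1)
    B ↦ AB  (constrained at step 1)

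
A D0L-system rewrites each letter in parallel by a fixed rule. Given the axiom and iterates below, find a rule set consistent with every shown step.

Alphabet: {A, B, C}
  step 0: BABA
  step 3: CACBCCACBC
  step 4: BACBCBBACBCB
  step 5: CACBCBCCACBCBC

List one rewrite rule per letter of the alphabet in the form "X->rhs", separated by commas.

  step 4 ⇒ step 5: BACBCBBACBCB ⇒ C·AC·B·C·B·C·C·AC·B·C·B·C
    A ↦ AC
    B ↦ C
    C ↦ B

A->AC, B->C, C->B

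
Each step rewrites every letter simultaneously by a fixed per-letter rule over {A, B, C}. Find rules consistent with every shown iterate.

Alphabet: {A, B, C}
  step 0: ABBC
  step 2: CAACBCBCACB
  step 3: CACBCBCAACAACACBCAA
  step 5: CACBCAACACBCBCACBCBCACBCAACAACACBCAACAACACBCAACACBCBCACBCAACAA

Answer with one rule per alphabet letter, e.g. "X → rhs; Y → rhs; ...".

  step 2 ⇒ step 3: CAACBCBCACB ⇒ CA·CB·CB·CA·A·CA·A·CA·CB·CA·A
    A ↦ CB
    B ↦ A
    C ↦ CA

A->CB, B->A, C->CA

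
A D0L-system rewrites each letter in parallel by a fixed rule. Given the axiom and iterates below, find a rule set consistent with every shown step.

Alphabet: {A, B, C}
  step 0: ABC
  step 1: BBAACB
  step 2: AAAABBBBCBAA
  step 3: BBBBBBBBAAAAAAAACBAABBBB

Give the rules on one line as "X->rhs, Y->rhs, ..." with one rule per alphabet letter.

A->BB, B->AA, C->CB

  step 2 ⇒ step 3: AAAABBBBCBAA ⇒ BB·BB·BB·BB·AA·AA·AA·AA·CB·AA·BB·BB
    A ↦ BB
    B ↦ AA
    C ↦ CB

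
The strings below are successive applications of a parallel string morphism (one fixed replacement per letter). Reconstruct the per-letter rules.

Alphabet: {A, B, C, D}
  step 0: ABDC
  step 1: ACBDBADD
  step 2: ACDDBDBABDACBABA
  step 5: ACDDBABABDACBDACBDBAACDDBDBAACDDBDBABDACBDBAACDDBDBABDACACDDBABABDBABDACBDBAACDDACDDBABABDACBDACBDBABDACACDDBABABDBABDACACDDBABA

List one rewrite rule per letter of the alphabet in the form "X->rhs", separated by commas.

  step 1 ⇒ step 2: ACBDBADD ⇒ AC·DD·BD·BA·BD·AC·BA·BA
    A ↦ AC
    B ↦ BD
    C ↦ DD
    D ↦ BA

A->AC, B->BD, C->DD, D->BA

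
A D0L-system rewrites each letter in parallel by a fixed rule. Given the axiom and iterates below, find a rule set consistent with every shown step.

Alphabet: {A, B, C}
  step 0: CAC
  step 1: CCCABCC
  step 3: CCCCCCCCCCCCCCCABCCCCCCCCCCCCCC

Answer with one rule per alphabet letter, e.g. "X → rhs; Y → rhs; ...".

  step 0 ⇒ step 1: CAC ⇒ CC·CAB·CC
    A ↦ CAB
    C ↦ CC
    B ↦ CC  (constrained at step 1)

A->CAB, B->CC, C->CC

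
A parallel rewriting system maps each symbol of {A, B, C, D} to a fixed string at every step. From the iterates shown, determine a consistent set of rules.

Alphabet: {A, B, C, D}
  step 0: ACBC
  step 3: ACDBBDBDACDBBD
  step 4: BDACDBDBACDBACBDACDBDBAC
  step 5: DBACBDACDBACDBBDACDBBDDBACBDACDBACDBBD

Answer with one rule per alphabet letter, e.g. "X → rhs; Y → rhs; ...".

A->B, B->DB, C->D, D->AC

  step 4 ⇒ step 5: BDACDBDBACDBACBDACDBDBAC ⇒ DB·AC·B·D·AC·DB·AC·DB·B·D·AC·DB·B·D·DB·AC·B·D·AC·DB·AC·DB·B·D
    A ↦ B
    B ↦ DB
    C ↦ D
    D ↦ AC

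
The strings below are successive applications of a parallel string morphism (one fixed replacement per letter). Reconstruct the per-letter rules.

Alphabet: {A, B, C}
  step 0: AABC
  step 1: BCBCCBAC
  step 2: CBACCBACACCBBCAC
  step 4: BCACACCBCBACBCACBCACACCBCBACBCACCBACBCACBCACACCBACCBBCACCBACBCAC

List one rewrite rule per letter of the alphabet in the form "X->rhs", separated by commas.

A->BC, B->CB, C->AC

  step 1 ⇒ step 2: BCBCCBAC ⇒ CB·AC·CB·AC·AC·CB·BC·AC
    A ↦ BC
    B ↦ CB
    C ↦ AC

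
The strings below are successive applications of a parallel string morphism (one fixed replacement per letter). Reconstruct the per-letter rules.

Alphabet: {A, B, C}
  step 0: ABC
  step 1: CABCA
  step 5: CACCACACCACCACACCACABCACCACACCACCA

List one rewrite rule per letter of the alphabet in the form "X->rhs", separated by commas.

A->C, B->AB, C->CA

  step 0 ⇒ step 1: ABC ⇒ C·AB·CA
    A ↦ C
    B ↦ AB
    C ↦ CA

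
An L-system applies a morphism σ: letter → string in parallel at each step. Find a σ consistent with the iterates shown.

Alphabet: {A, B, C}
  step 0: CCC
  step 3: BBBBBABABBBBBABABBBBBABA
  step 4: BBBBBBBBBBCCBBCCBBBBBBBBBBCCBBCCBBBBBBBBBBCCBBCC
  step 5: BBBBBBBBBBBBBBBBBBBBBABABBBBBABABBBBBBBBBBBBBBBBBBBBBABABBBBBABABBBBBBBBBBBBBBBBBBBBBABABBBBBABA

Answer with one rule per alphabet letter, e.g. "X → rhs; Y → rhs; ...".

  step 4 ⇒ step 5: BBBBBBBBBBCCBBCCBBBBBBBBBBCCBBCCBBBBBBBBBBCCBBCC ⇒ BB·BB·BB·BB·BB·BB·BB·BB·BB·BB·BA·BA·BB·BB·BA·BA·BB·BB·BB·BB·BB·BB·BB·BB·BB·BB·BA·BA·BB·BB·BA·BA·BB·BB·BB·BB·BB·BB·BB·BB·BB·BB·BA·BA·BB·BB·BA·BA
    B ↦ BB
    C ↦ BA
  step 3 ⇒ step 4: BBBBBABABBBBBABABBBBBABA ⇒ BB·BB·BB·BB·BB·CC·BB·CC·BB·BB·BB·BB·BB·CC·BB·CC·BB·BB·BB·BB·BB·CC·BB·CC
    A ↦ CC

A->CC, B->BB, C->BA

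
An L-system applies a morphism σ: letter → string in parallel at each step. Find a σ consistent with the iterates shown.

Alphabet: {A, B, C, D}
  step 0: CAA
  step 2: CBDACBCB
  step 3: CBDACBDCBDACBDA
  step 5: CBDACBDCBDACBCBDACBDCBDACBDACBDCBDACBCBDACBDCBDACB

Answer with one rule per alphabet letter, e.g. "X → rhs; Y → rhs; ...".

  step 2 ⇒ step 3: CBDACBCB ⇒ CB·DA·CB·D·CB·DA·CB·DA
    A ↦ D
    B ↦ DA
    C ↦ CB
    D ↦ CB

A->D, B->DA, C->CB, D->CB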